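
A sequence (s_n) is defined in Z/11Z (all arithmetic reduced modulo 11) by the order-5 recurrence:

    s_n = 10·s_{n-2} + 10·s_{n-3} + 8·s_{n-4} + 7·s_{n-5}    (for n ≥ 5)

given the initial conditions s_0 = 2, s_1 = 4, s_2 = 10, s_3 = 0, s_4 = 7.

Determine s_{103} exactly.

s_5 = 0·7 + 10·0 + 10·10 + 8·4 + 7·2 = 3
s_6 = 0·3 + 10·7 + 10·0 + 8·10 + 7·4 = 2
s_7 = 0·2 + 10·3 + 10·7 + 8·0 + 7·10 = 5
s_8 = 0·5 + 10·2 + 10·3 + 8·7 + 7·0 = 7
s_9 = 0·7 + 10·5 + 10·2 + 8·3 + 7·7 = 0
s_10 = 0·0 + 10·7 + 10·5 + 8·2 + 7·3 = 3
s_11 = 0·3 + 10·0 + 10·7 + 8·5 + 7·2 = 3
s_12 = 0·3 + 10·3 + 10·0 + 8·7 + 7·5 = 0
s_13 = 0·0 + 10·3 + 10·3 + 8·0 + 7·7 = 10
s_14 = 0·10 + 10·0 + 10·3 + 8·3 + 7·0 = 10
s_15 = 0·10 + 10·10 + 10·0 + 8·3 + 7·3 = 2
s_16 = 0·2 + 10·10 + 10·10 + 8·0 + 7·3 = 1
s_17 = 0·1 + 10·2 + 10·10 + 8·10 + 7·0 = 2
s_18 = 0·2 + 10·1 + 10·2 + 8·10 + 7·10 = 4
s_19 = 0·4 + 10·2 + 10·1 + 8·2 + 7·10 = 6
s_20 = 0·6 + 10·4 + 10·2 + 8·1 + 7·2 = 5
s_21 = 0·5 + 10·6 + 10·4 + 8·2 + 7·1 = 2
s_22 = 0·2 + 10·5 + 10·6 + 8·4 + 7·2 = 2
s_23 = 0·2 + 10·2 + 10·5 + 8·6 + 7·4 = 3
s_24 = 0·3 + 10·2 + 10·2 + 8·5 + 7·6 = 1
s_25 = 0·1 + 10·3 + 10·2 + 8·2 + 7·5 = 2
s_26 = 0·2 + 10·1 + 10·3 + 8·2 + 7·2 = 4
s_27 = 0·4 + 10·2 + 10·1 + 8·3 + 7·2 = 2
s_28 = 0·2 + 10·4 + 10·2 + 8·1 + 7·3 = 1
s_29 = 0·1 + 10·2 + 10·4 + 8·2 + 7·1 = 6
s_30 = 0·6 + 10·1 + 10·2 + 8·4 + 7·2 = 10
s_31 = 0·10 + 10·6 + 10·1 + 8·2 + 7·4 = 4
s_32 = 0·4 + 10·10 + 10·6 + 8·1 + 7·2 = 6
s_33 = 0·6 + 10·4 + 10·10 + 8·6 + 7·1 = 8
s_34 = 0·8 + 10·6 + 10·4 + 8·10 + 7·6 = 2
s_35 = 0·2 + 10·8 + 10·6 + 8·4 + 7·10 = 0
s_36 = 0·0 + 10·2 + 10·8 + 8·6 + 7·4 = 0
s_37 = 0·0 + 10·0 + 10·2 + 8·8 + 7·6 = 5
s_38 = 0·5 + 10·0 + 10·0 + 8·2 + 7·8 = 6
s_39 = 0·6 + 10·5 + 10·0 + 8·0 + 7·2 = 9
s_40 = 0·9 + 10·6 + 10·5 + 8·0 + 7·0 = 0
s_41 = 0·0 + 10·9 + 10·6 + 8·5 + 7·0 = 3
s_42 = 0·3 + 10·0 + 10·9 + 8·6 + 7·5 = 8
s_43 = 0·8 + 10·3 + 10·0 + 8·9 + 7·6 = 1
s_44 = 0·1 + 10·8 + 10·3 + 8·0 + 7·9 = 8
s_45 = 0·8 + 10·1 + 10·8 + 8·3 + 7·0 = 4
s_46 = 0·4 + 10·8 + 10·1 + 8·8 + 7·3 = 10
s_47 = 0·10 + 10·4 + 10·8 + 8·1 + 7·8 = 8
s_48 = 0·8 + 10·10 + 10·4 + 8·8 + 7·1 = 2
s_49 = 0·2 + 10·8 + 10·10 + 8·4 + 7·8 = 4
s_50 = 0·4 + 10·2 + 10·8 + 8·10 + 7·4 = 10
s_51 = 0·10 + 10·4 + 10·2 + 8·8 + 7·10 = 7
s_52 = 0·7 + 10·10 + 10·4 + 8·2 + 7·8 = 3
s_53 = 0·3 + 10·7 + 10·10 + 8·4 + 7·2 = 7
s_54 = 0·7 + 10·3 + 10·7 + 8·10 + 7·4 = 10
s_55 = 0·10 + 10·7 + 10·3 + 8·7 + 7·10 = 6
s_56 = 0·6 + 10·10 + 10·7 + 8·3 + 7·7 = 1
s_57 = 0·1 + 10·6 + 10·10 + 8·7 + 7·3 = 6
s_58 = 0·6 + 10·1 + 10·6 + 8·10 + 7·7 = 1
s_59 = 0·1 + 10·6 + 10·1 + 8·6 + 7·10 = 1
s_60 = 0·1 + 10·1 + 10·6 + 8·1 + 7·6 = 10
s_61 = 0·10 + 10·1 + 10·1 + 8·6 + 7·1 = 9
s_62 = 0·9 + 10·10 + 10·1 + 8·1 + 7·6 = 6
s_63 = 0·6 + 10·9 + 10·10 + 8·1 + 7·1 = 7
s_64 = 0·7 + 10·6 + 10·9 + 8·10 + 7·1 = 6
s_65 = 0·6 + 10·7 + 10·6 + 8·9 + 7·10 = 8
s_66 = 0·8 + 10·6 + 10·7 + 8·6 + 7·9 = 10
s_67 = 0·10 + 10·8 + 10·6 + 8·7 + 7·6 = 7
s_68 = 0·7 + 10·10 + 10·8 + 8·6 + 7·7 = 2
s_69 = 0·2 + 10·7 + 10·10 + 8·8 + 7·6 = 1
s_70 = 0·1 + 10·2 + 10·7 + 8·10 + 7·8 = 6
s_71 = 0·6 + 10·1 + 10·2 + 8·7 + 7·10 = 2
s_72 = 0·2 + 10·6 + 10·1 + 8·2 + 7·7 = 3
s_73 = 0·3 + 10·2 + 10·6 + 8·1 + 7·2 = 3
s_74 = 0·3 + 10·3 + 10·2 + 8·6 + 7·1 = 6
s_75 = 0·6 + 10·3 + 10·3 + 8·2 + 7·6 = 8
s_76 = 0·8 + 10·6 + 10·3 + 8·3 + 7·2 = 7
s_77 = 0·7 + 10·8 + 10·6 + 8·3 + 7·3 = 9
s_78 = 0·9 + 10·7 + 10·8 + 8·6 + 7·3 = 10
s_79 = 0·10 + 10·9 + 10·7 + 8·8 + 7·6 = 2
s_80 = 0·2 + 10·10 + 10·9 + 8·7 + 7·8 = 5
s_81 = 0·5 + 10·2 + 10·10 + 8·9 + 7·7 = 10
s_82 = 0·10 + 10·5 + 10·2 + 8·10 + 7·9 = 4
s_83 = 0·4 + 10·10 + 10·5 + 8·2 + 7·10 = 5
s_84 = 0·5 + 10·4 + 10·10 + 8·5 + 7·2 = 7
s_85 = 0·7 + 10·5 + 10·4 + 8·10 + 7·5 = 7
s_86 = 0·7 + 10·7 + 10·5 + 8·4 + 7·10 = 2
s_87 = 0·2 + 10·7 + 10·7 + 8·5 + 7·4 = 10
s_88 = 0·10 + 10·2 + 10·7 + 8·7 + 7·5 = 5
s_89 = 0·5 + 10·10 + 10·2 + 8·7 + 7·7 = 5
s_90 = 0·5 + 10·5 + 10·10 + 8·2 + 7·7 = 6
s_91 = 0·6 + 10·5 + 10·5 + 8·10 + 7·2 = 7
s_92 = 0·7 + 10·6 + 10·5 + 8·5 + 7·10 = 0
s_93 = 0·0 + 10·7 + 10·6 + 8·5 + 7·5 = 7
s_94 = 0·7 + 10·0 + 10·7 + 8·6 + 7·5 = 10
s_95 = 0·10 + 10·7 + 10·0 + 8·7 + 7·6 = 3
s_96 = 0·3 + 10·10 + 10·7 + 8·0 + 7·7 = 10
s_97 = 0·10 + 10·3 + 10·10 + 8·7 + 7·0 = 10
s_98 = 0·10 + 10·10 + 10·3 + 8·10 + 7·7 = 6
s_99 = 0·6 + 10·10 + 10·10 + 8·3 + 7·10 = 8
s_100 = 0·8 + 10·6 + 10·10 + 8·10 + 7·3 = 8
s_101 = 0·8 + 10·8 + 10·6 + 8·10 + 7·10 = 4
s_102 = 0·4 + 10·8 + 10·8 + 8·6 + 7·10 = 3
s_103 = 0·3 + 10·4 + 10·8 + 8·8 + 7·6 = 6

6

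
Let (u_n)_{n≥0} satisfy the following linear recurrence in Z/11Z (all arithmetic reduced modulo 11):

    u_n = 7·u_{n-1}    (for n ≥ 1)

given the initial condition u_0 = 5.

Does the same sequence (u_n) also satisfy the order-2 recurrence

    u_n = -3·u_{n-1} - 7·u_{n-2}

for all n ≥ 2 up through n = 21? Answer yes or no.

yes

Terms u_0..u_21: 5, 2, 3, 10, 4, 6, 9, 8, 1, 7, 5, 2, 3, 10, 4, 6, 9, 8, 1, 7, 5, 2
n=2: candidate gives 3, actual u_2 = 3 ✓
n=3: candidate gives 10, actual u_3 = 10 ✓
n=4: candidate gives 4, actual u_4 = 4 ✓
n=5: candidate gives 6, actual u_5 = 6 ✓
n=6: candidate gives 9, actual u_6 = 9 ✓
n=7: candidate gives 8, actual u_7 = 8 ✓
n=8: candidate gives 1, actual u_8 = 1 ✓
n=9: candidate gives 7, actual u_9 = 7 ✓
n=10: candidate gives 5, actual u_10 = 5 ✓
n=11: candidate gives 2, actual u_11 = 2 ✓
n=12: candidate gives 3, actual u_12 = 3 ✓
n=13: candidate gives 10, actual u_13 = 10 ✓
n=14: candidate gives 4, actual u_14 = 4 ✓
n=15: candidate gives 6, actual u_15 = 6 ✓
n=16: candidate gives 9, actual u_16 = 9 ✓
n=17: candidate gives 8, actual u_17 = 8 ✓
n=18: candidate gives 1, actual u_18 = 1 ✓
n=19: candidate gives 7, actual u_19 = 7 ✓
n=20: candidate gives 5, actual u_20 = 5 ✓
n=21: candidate gives 2, actual u_21 = 2 ✓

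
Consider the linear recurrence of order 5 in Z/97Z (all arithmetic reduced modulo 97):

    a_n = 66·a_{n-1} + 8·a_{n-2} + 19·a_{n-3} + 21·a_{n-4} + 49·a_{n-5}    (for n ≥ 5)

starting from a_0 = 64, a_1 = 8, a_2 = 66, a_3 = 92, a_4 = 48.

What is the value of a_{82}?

a_5 = 66·48 + 8·92 + 19·66 + 21·8 + 49·64 = 23
a_6 = 66·23 + 8·48 + 19·92 + 21·66 + 49·8 = 93
a_7 = 66·93 + 8·23 + 19·48 + 21·92 + 49·66 = 81
a_8 = 66·81 + 8·93 + 19·23 + 21·48 + 49·92 = 15
a_9 = 66·15 + 8·81 + 19·93 + 21·23 + 49·48 = 32
a_10 = 66·32 + 8·15 + 19·81 + 21·93 + 49·23 = 61
a_11 = 66·61 + 8·32 + 19·15 + 21·81 + 49·93 = 58
a_12 = 66·58 + 8·61 + 19·32 + 21·15 + 49·81 = 90
a_13 = 66·90 + 8·58 + 19·61 + 21·32 + 49·15 = 46
a_14 = 66·46 + 8·90 + 19·58 + 21·61 + 49·32 = 44
a_15 = 66·44 + 8·46 + 19·90 + 21·58 + 49·61 = 71
a_16 = 66·71 + 8·44 + 19·46 + 21·90 + 49·58 = 71
a_17 = 66·71 + 8·71 + 19·44 + 21·46 + 49·90 = 20
a_18 = 66·20 + 8·71 + 19·71 + 21·44 + 49·46 = 13
a_19 = 66·13 + 8·20 + 19·71 + 21·71 + 49·44 = 0
a_20 = 66·0 + 8·13 + 19·20 + 21·71 + 49·71 = 22
a_21 = 66·22 + 8·0 + 19·13 + 21·20 + 49·71 = 69
a_22 = 66·69 + 8·22 + 19·0 + 21·13 + 49·20 = 66
a_23 = 66·66 + 8·69 + 19·22 + 21·0 + 49·13 = 46
a_24 = 66·46 + 8·66 + 19·69 + 21·22 + 49·0 = 2
a_25 = 66·2 + 8·46 + 19·66 + 21·69 + 49·22 = 13
a_26 = 66·13 + 8·2 + 19·46 + 21·66 + 49·69 = 16
a_27 = 66·16 + 8·13 + 19·2 + 21·46 + 49·66 = 63
a_28 = 66·63 + 8·16 + 19·13 + 21·2 + 49·46 = 39
a_29 = 66·39 + 8·63 + 19·16 + 21·13 + 49·2 = 67
a_30 = 66·67 + 8·39 + 19·63 + 21·16 + 49·13 = 17
a_31 = 66·17 + 8·67 + 19·39 + 21·63 + 49·16 = 44
a_32 = 66·44 + 8·17 + 19·67 + 21·39 + 49·63 = 71
a_33 = 66·71 + 8·44 + 19·17 + 21·67 + 49·39 = 46
a_34 = 66·46 + 8·71 + 19·44 + 21·17 + 49·67 = 29
a_35 = 66·29 + 8·46 + 19·71 + 21·44 + 49·17 = 53
a_36 = 66·53 + 8·29 + 19·46 + 21·71 + 49·44 = 6
a_37 = 66·6 + 8·53 + 19·29 + 21·46 + 49·71 = 93
a_38 = 66·93 + 8·6 + 19·53 + 21·29 + 49·46 = 65
a_39 = 66·65 + 8·93 + 19·6 + 21·53 + 49·29 = 19
a_40 = 66·19 + 8·65 + 19·93 + 21·6 + 49·53 = 56
a_41 = 66·56 + 8·19 + 19·65 + 21·93 + 49·6 = 55
a_42 = 66·55 + 8·56 + 19·19 + 21·65 + 49·93 = 79
a_43 = 66·79 + 8·55 + 19·56 + 21·19 + 49·65 = 20
a_44 = 66·20 + 8·79 + 19·55 + 21·56 + 49·19 = 60
a_45 = 66·60 + 8·20 + 19·79 + 21·55 + 49·56 = 14
a_46 = 66·14 + 8·60 + 19·20 + 21·79 + 49·55 = 27
a_47 = 66·27 + 8·14 + 19·60 + 21·20 + 49·79 = 50
a_48 = 66·50 + 8·27 + 19·14 + 21·60 + 49·20 = 8
a_49 = 66·8 + 8·50 + 19·27 + 21·14 + 49·60 = 19
a_50 = 66·19 + 8·8 + 19·50 + 21·27 + 49·14 = 29
a_51 = 66·29 + 8·19 + 19·8 + 21·50 + 49·27 = 32
a_52 = 66·32 + 8·29 + 19·19 + 21·8 + 49·50 = 85
a_53 = 66·85 + 8·32 + 19·29 + 21·19 + 49·8 = 30
a_54 = 66·30 + 8·85 + 19·32 + 21·29 + 49·19 = 55
a_55 = 66·55 + 8·30 + 19·85 + 21·32 + 49·29 = 12
a_56 = 66·12 + 8·55 + 19·30 + 21·85 + 49·32 = 14
a_57 = 66·14 + 8·12 + 19·55 + 21·30 + 49·85 = 70
a_58 = 66·70 + 8·14 + 19·12 + 21·55 + 49·30 = 19
a_59 = 66·19 + 8·70 + 19·14 + 21·12 + 49·55 = 80
a_60 = 66·80 + 8·19 + 19·70 + 21·14 + 49·12 = 78
a_61 = 66·78 + 8·80 + 19·19 + 21·70 + 49·14 = 60
a_62 = 66·60 + 8·78 + 19·80 + 21·19 + 49·70 = 39
a_63 = 66·39 + 8·60 + 19·78 + 21·80 + 49·19 = 66
a_64 = 66·66 + 8·39 + 19·60 + 21·78 + 49·80 = 17
a_65 = 66·17 + 8·66 + 19·39 + 21·60 + 49·78 = 4
a_66 = 66·4 + 8·17 + 19·66 + 21·39 + 49·60 = 78
a_67 = 66·78 + 8·4 + 19·17 + 21·66 + 49·39 = 70
a_68 = 66·70 + 8·78 + 19·4 + 21·17 + 49·66 = 84
a_69 = 66·84 + 8·70 + 19·78 + 21·4 + 49·17 = 64
a_70 = 66·64 + 8·84 + 19·70 + 21·78 + 49·4 = 9
a_71 = 66·9 + 8·64 + 19·84 + 21·70 + 49·78 = 40
a_72 = 66·40 + 8·9 + 19·64 + 21·84 + 49·70 = 4
a_73 = 66·4 + 8·40 + 19·9 + 21·64 + 49·84 = 7
a_74 = 66·7 + 8·4 + 19·40 + 21·9 + 49·64 = 20
a_75 = 66·20 + 8·7 + 19·4 + 21·40 + 49·9 = 17
a_76 = 66·17 + 8·20 + 19·7 + 21·4 + 49·40 = 64
a_77 = 66·64 + 8·17 + 19·20 + 21·7 + 49·4 = 39
a_78 = 66·39 + 8·64 + 19·17 + 21·20 + 49·7 = 1
a_79 = 66·1 + 8·39 + 19·64 + 21·17 + 49·20 = 21
a_80 = 66·21 + 8·1 + 19·39 + 21·64 + 49·17 = 44
a_81 = 66·44 + 8·21 + 19·1 + 21·39 + 49·64 = 62
a_82 = 66·62 + 8·44 + 19·21 + 21·1 + 49·39 = 82

82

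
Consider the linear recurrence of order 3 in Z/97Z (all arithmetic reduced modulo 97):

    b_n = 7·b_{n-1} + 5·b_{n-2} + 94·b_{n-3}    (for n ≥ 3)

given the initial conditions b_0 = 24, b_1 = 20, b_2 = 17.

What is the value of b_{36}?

48

b_3 = 7·17 + 5·20 + 94·24 = 50
b_4 = 7·50 + 5·17 + 94·20 = 84
b_5 = 7·84 + 5·50 + 94·17 = 11
b_6 = 7·11 + 5·84 + 94·50 = 56
b_7 = 7·56 + 5·11 + 94·84 = 1
b_8 = 7·1 + 5·56 + 94·11 = 60
b_9 = 7·60 + 5·1 + 94·56 = 63
b_10 = 7·63 + 5·60 + 94·1 = 59
b_11 = 7·59 + 5·63 + 94·60 = 63
b_12 = 7·63 + 5·59 + 94·63 = 62
b_13 = 7·62 + 5·63 + 94·59 = 87
b_14 = 7·87 + 5·62 + 94·63 = 51
b_15 = 7·51 + 5·87 + 94·62 = 24
b_16 = 7·24 + 5·51 + 94·87 = 65
b_17 = 7·65 + 5·24 + 94·51 = 34
b_18 = 7·34 + 5·65 + 94·24 = 6
b_19 = 7·6 + 5·34 + 94·65 = 17
b_20 = 7·17 + 5·6 + 94·34 = 47
b_21 = 7·47 + 5·17 + 94·6 = 8
b_22 = 7·8 + 5·47 + 94·17 = 46
b_23 = 7·46 + 5·8 + 94·47 = 27
b_24 = 7·27 + 5·46 + 94·8 = 7
b_25 = 7·7 + 5·27 + 94·46 = 46
b_26 = 7·46 + 5·7 + 94·27 = 82
b_27 = 7·82 + 5·46 + 94·7 = 7
b_28 = 7·7 + 5·82 + 94·46 = 30
b_29 = 7·30 + 5·7 + 94·82 = 96
b_30 = 7·96 + 5·30 + 94·7 = 25
b_31 = 7·25 + 5·96 + 94·30 = 80
b_32 = 7·80 + 5·25 + 94·96 = 9
b_33 = 7·9 + 5·80 + 94·25 = 0
b_34 = 7·0 + 5·9 + 94·80 = 96
b_35 = 7·96 + 5·0 + 94·9 = 63
b_36 = 7·63 + 5·96 + 94·0 = 48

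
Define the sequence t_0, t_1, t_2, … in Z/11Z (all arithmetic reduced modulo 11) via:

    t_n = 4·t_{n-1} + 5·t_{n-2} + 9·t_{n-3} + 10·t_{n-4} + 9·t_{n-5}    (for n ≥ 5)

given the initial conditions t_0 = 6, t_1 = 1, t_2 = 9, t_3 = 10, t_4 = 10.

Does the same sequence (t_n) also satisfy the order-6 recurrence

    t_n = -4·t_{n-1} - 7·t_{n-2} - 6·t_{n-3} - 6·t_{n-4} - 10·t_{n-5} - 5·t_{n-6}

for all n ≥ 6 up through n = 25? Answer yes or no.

Terms t_0..t_25: 6, 1, 9, 10, 10, 4, 2, 2, 2, 1, 0, 6, 5, 1, 4, 5, 10, 2, 9, 2, 7, 9, 10, 7, 5, 1
n=6: candidate gives 2, actual t_6 = 2 ✓
n=7: candidate gives 2, actual t_7 = 2 ✓
n=8: candidate gives 2, actual t_8 = 2 ✓
n=9: candidate gives 1, actual t_9 = 1 ✓
n=10: candidate gives 0, actual t_10 = 0 ✓
n=11: candidate gives 6, actual t_11 = 6 ✓
n=12: candidate gives 5, actual t_12 = 5 ✓
n=13: candidate gives 1, actual t_13 = 1 ✓
n=14: candidate gives 4, actual t_14 = 4 ✓
n=15: candidate gives 5, actual t_15 = 5 ✓
n=16: candidate gives 10, actual t_16 = 10 ✓
n=17: candidate gives 2, actual t_17 = 2 ✓
n=18: candidate gives 9, actual t_18 = 9 ✓
n=19: candidate gives 2, actual t_19 = 2 ✓
n=20: candidate gives 7, actual t_20 = 7 ✓
n=21: candidate gives 9, actual t_21 = 9 ✓
n=22: candidate gives 10, actual t_22 = 10 ✓
n=23: candidate gives 7, actual t_23 = 7 ✓
n=24: candidate gives 5, actual t_24 = 5 ✓
n=25: candidate gives 1, actual t_25 = 1 ✓

yes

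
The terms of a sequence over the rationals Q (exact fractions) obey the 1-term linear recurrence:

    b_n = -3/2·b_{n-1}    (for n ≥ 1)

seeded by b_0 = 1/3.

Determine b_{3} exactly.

b_1 = -3/2·1/3 = -1/2
b_2 = -3/2·-1/2 = 3/4
b_3 = -3/2·3/4 = -9/8

-9/8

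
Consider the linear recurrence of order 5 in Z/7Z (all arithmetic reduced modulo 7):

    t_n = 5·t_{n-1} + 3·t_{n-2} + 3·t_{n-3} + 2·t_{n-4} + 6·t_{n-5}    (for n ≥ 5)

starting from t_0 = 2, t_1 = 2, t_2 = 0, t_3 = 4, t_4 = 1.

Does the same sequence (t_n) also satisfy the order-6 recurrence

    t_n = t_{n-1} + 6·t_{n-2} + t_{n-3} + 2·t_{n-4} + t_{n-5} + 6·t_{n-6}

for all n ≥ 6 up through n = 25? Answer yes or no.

no

Terms t_0..t_25: 2, 2, 0, 4, 1, 5, 3, 6, 3, 2, 3, 4, 0, 1, 0, 1, 4, 4, 6, 0, 2, 4, 6, 0, 6, 5
n=6: candidate gives 1, actual t_6 = 3 ✗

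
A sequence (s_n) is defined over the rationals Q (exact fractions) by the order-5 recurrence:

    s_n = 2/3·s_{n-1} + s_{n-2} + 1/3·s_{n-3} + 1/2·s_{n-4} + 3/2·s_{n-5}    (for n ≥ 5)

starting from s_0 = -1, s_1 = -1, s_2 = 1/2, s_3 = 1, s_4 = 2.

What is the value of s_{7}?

s_5 = 2/3·2 + 1·1 + 1/3·1/2 + 1/2·-1 + 3/2·-1 = 1/2
s_6 = 2/3·1/2 + 1·2 + 1/3·1 + 1/2·1/2 + 3/2·-1 = 17/12
s_7 = 2/3·17/12 + 1·1/2 + 1/3·2 + 1/2·1 + 3/2·1/2 = 121/36

121/36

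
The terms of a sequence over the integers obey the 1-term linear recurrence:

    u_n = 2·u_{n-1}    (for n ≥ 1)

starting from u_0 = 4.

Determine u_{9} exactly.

u_1 = 2·4 = 8
u_2 = 2·8 = 16
u_3 = 2·16 = 32
u_4 = 2·32 = 64
u_5 = 2·64 = 128
u_6 = 2·128 = 256
u_7 = 2·256 = 512
u_8 = 2·512 = 1024
u_9 = 2·1024 = 2048

2048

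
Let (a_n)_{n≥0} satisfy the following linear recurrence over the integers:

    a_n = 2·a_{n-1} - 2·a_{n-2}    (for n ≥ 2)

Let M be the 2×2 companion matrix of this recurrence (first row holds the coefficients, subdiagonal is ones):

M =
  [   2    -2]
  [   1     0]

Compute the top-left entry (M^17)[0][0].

512

(M^17)[0][0] is the top entry after applying M 17 times to the unit state (1, 0). Equivalently it is h_{18} for the auxiliary sequence (h_n) obeying the same recurrence with h_1 = 1 and h_i = 0 for 0 ≤ i < 1:
h_2 = 2·1 + -2·0 = 2
h_3 = 2·2 + -2·1 = 2
h_4 = 2·2 + -2·2 = 0
h_5 = 2·0 + -2·2 = -4
h_6 = 2·-4 + -2·0 = -8
h_7 = 2·-8 + -2·-4 = -8
h_8 = 2·-8 + -2·-8 = 0
h_9 = 2·0 + -2·-8 = 16
h_10 = 2·16 + -2·0 = 32
h_11 = 2·32 + -2·16 = 32
h_12 = 2·32 + -2·32 = 0
h_13 = 2·0 + -2·32 = -64
h_14 = 2·-64 + -2·0 = -128
h_15 = 2·-128 + -2·-64 = -128
h_16 = 2·-128 + -2·-128 = 0
h_17 = 2·0 + -2·-128 = 256
h_18 = 2·256 + -2·0 = 512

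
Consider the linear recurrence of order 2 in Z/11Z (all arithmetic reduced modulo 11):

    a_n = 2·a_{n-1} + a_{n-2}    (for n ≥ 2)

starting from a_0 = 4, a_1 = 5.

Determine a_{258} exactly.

a_2 = 2·5 + 1·4 = 3
a_3 = 2·3 + 1·5 = 0
a_4 = 2·0 + 1·3 = 3
a_5 = 2·3 + 1·0 = 6
a_6 = 2·6 + 1·3 = 4
a_7 = 2·4 + 1·6 = 3
a_8 = 2·3 + 1·4 = 10
a_9 = 2·10 + 1·3 = 1
a_10 = 2·1 + 1·10 = 1
a_11 = 2·1 + 1·1 = 3
a_12 = 2·3 + 1·1 = 7
a_13 = 2·7 + 1·3 = 6
a_14 = 2·6 + 1·7 = 8
a_15 = 2·8 + 1·6 = 0
a_16 = 2·0 + 1·8 = 8
a_17 = 2·8 + 1·0 = 5
a_18 = 2·5 + 1·8 = 7
a_19 = 2·7 + 1·5 = 8
a_20 = 2·8 + 1·7 = 1
a_21 = 2·1 + 1·8 = 10
a_22 = 2·10 + 1·1 = 10
a_23 = 2·10 + 1·10 = 8
a_24 = 2·8 + 1·10 = 4
a_25 = 2·4 + 1·8 = 5
(a_24, a_25) = (4, 5) = (a_0, a_1), so the sequence has period 24.
258 ≡ 18 (mod 24), hence a_258 = a_18 = 7.

7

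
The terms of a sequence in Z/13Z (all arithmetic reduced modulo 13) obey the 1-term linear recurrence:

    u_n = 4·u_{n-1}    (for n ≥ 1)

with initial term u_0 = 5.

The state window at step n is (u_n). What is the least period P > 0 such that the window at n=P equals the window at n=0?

n=0: window = (5)
n=1: window = (7)
n=2: window = (2)
n=3: window = (8)
n=4: window = (6)
n=5: window = (11)
n=6: window = (5)
window at n=6 equals window at n=0 → period = 6

6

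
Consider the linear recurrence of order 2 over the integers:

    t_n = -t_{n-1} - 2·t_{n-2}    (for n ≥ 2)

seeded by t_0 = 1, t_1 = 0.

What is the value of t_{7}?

t_2 = -1·0 + -2·1 = -2
t_3 = -1·-2 + -2·0 = 2
t_4 = -1·2 + -2·-2 = 2
t_5 = -1·2 + -2·2 = -6
t_6 = -1·-6 + -2·2 = 2
t_7 = -1·2 + -2·-6 = 10

10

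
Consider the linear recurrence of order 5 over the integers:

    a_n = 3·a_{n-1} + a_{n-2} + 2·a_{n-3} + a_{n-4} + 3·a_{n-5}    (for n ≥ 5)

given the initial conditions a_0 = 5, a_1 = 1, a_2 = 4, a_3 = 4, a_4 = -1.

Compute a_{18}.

a_5 = 3·-1 + 1·4 + 2·4 + 1·1 + 3·5 = 25
a_6 = 3·25 + 1·-1 + 2·4 + 1·4 + 3·1 = 89
a_7 = 3·89 + 1·25 + 2·-1 + 1·4 + 3·4 = 306
a_8 = 3·306 + 1·89 + 2·25 + 1·-1 + 3·4 = 1068
a_9 = 3·1068 + 1·306 + 2·89 + 1·25 + 3·-1 = 3710
a_10 = 3·3710 + 1·1068 + 2·306 + 1·89 + 3·25 = 12974
a_11 = 3·12974 + 1·3710 + 2·1068 + 1·306 + 3·89 = 45341
a_12 = 3·45341 + 1·12974 + 2·3710 + 1·1068 + 3·306 = 158403
a_13 = 3·158403 + 1·45341 + 2·12974 + 1·3710 + 3·1068 = 553412
a_14 = 3·553412 + 1·158403 + 2·45341 + 1·12974 + 3·3710 = 1933425
a_15 = 3·1933425 + 1·553412 + 2·158403 + 1·45341 + 3·12974 = 6754756
a_16 = 3·6754756 + 1·1933425 + 2·553412 + 1·158403 + 3·45341 = 23598943
a_17 = 3·23598943 + 1·6754756 + 2·1933425 + 1·553412 + 3·158403 = 82447056
a_18 = 3·82447056 + 1·23598943 + 2·6754756 + 1·1933425 + 3·553412 = 288043284

288043284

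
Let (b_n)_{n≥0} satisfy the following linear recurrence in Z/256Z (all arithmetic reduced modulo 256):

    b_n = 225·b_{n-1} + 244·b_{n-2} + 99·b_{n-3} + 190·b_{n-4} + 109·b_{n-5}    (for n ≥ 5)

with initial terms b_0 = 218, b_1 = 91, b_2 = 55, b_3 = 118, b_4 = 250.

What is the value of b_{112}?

b_5 = 225·250 + 244·118 + 99·55 + 190·91 + 109·218 = 211
b_6 = 225·211 + 244·250 + 99·118 + 190·55 + 109·91 = 238
b_7 = 225·238 + 244·211 + 99·250 + 190·118 + 109·55 = 247
b_8 = 225·247 + 244·238 + 99·211 + 190·250 + 109·118 = 82
b_9 = 225·82 + 244·247 + 99·238 + 190·211 + 109·250 = 148
b_10 = 225·148 + 244·82 + 99·247 + 190·238 + 109·211 = 60
Continuing the recurrence:
  b_11 = 42;  b_12 = 93;  b_13 = 187;  b_14 = 201;  b_15 = 148;  b_16 = 225
  b_17 = 239;  b_18 = 140;  b_19 = 72;  b_20 = 39;  b_21 = 58;  b_22 = 169
  b_23 = 242;  b_24 = 206;  b_25 = 184;  b_26 = 198;  b_27 = 161;  b_28 = 79
  b_29 = 187;  b_30 = 54;  b_31 = 11;  b_32 = 163;  b_33 = 14;  b_34 = 158
  b_35 = 103;  b_36 = 50;  b_37 = 3;  b_38 = 90;  b_39 = 4;  b_40 = 108
  b_41 = 14;  b_42 = 221;  b_43 = 163;  b_44 = 45;  b_45 = 192;  b_46 = 169
  b_47 = 3;  b_48 = 196;  b_49 = 36;  b_50 = 203;  b_51 = 182;  b_52 = 29
  b_53 = 162;  b_54 = 102;  b_55 = 200;  b_56 = 170;  b_57 = 17;  b_58 = 255
  b_59 = 239;  b_60 = 2;  b_61 = 43;  b_62 = 159;  b_63 = 118;  b_64 = 34
  b_65 = 155;  b_66 = 150;  b_67 = 255;  b_68 = 130;  b_69 = 212;  b_70 = 44
  b_71 = 34;  b_72 = 221;  b_73 = 91;  b_74 = 177;  b_75 = 188;  b_76 = 161
  b_77 = 199;  b_78 = 44;  b_79 = 128;  b_80 = 239;  b_81 = 82;  b_82 = 193
  b_83 = 242;  b_84 = 62;  b_85 = 104;  b_86 = 62;  b_87 = 97;  b_88 = 159
  b_89 = 195;  b_90 = 190;  b_91 = 187;  b_92 = 43;  b_93 = 238;  b_94 = 134
  b_95 = 239;  b_96 = 90;  b_97 = 171;  b_98 = 74;  b_99 = 68;  b_100 = 252
  b_101 = 38;  b_102 = 157;  b_103 = 163;  b_104 = 149;  b_105 = 136;  b_106 = 73
  b_107 = 59;  b_108 = 4;  b_109 = 92;  b_110 = 147
b_111 = 225·147 + 244·92 + 99·4 + 190·59 + 109·73 = 78
b_112 = 225·78 + 244·147 + 99·92 + 190·4 + 109·59 = 85

85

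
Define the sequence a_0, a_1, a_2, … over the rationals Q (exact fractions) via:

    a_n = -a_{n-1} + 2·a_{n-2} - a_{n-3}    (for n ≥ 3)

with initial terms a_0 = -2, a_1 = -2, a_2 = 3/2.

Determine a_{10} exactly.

a_3 = -1·3/2 + 2·-2 + -1·-2 = -7/2
a_4 = -1·-7/2 + 2·3/2 + -1·-2 = 17/2
a_5 = -1·17/2 + 2·-7/2 + -1·3/2 = -17
a_6 = -1·-17 + 2·17/2 + -1·-7/2 = 75/2
a_7 = -1·75/2 + 2·-17 + -1·17/2 = -80
a_8 = -1·-80 + 2·75/2 + -1·-17 = 172
a_9 = -1·172 + 2·-80 + -1·75/2 = -739/2
a_10 = -1·-739/2 + 2·172 + -1·-80 = 1587/2

1587/2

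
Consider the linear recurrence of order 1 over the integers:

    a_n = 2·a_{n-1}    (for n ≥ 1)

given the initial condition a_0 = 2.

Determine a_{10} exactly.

a_1 = 2·2 = 4
a_2 = 2·4 = 8
a_3 = 2·8 = 16
a_4 = 2·16 = 32
a_5 = 2·32 = 64
a_6 = 2·64 = 128
a_7 = 2·128 = 256
a_8 = 2·256 = 512
a_9 = 2·512 = 1024
a_10 = 2·1024 = 2048

2048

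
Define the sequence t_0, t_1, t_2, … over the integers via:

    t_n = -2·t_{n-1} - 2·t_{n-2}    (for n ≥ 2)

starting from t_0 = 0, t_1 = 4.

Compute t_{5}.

t_2 = -2·4 + -2·0 = -8
t_3 = -2·-8 + -2·4 = 8
t_4 = -2·8 + -2·-8 = 0
t_5 = -2·0 + -2·8 = -16

-16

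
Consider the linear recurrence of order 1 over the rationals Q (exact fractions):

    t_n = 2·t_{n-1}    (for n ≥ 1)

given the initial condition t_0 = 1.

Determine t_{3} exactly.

8

t_1 = 2·1 = 2
t_2 = 2·2 = 4
t_3 = 2·4 = 8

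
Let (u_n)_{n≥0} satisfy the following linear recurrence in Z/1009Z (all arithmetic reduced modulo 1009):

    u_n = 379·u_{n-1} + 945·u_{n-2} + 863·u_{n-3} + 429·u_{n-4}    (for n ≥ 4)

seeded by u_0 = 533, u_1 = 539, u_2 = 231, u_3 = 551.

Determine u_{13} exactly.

u_4 = 379·551 + 945·231 + 863·539 + 429·533 = 948
u_5 = 379·948 + 945·551 + 863·231 + 429·539 = 889
u_6 = 379·889 + 945·948 + 863·551 + 429·231 = 284
u_7 = 379·284 + 945·889 + 863·948 + 429·551 = 388
u_8 = 379·388 + 945·284 + 863·889 + 429·948 = 156
u_9 = 379·156 + 945·388 + 863·284 + 429·889 = 879
u_10 = 379·879 + 945·156 + 863·388 + 429·284 = 889
u_11 = 379·889 + 945·879 + 863·156 + 429·388 = 571
u_12 = 379·571 + 945·889 + 863·879 + 429·156 = 230
u_13 = 379·230 + 945·571 + 863·889 + 429·879 = 268

268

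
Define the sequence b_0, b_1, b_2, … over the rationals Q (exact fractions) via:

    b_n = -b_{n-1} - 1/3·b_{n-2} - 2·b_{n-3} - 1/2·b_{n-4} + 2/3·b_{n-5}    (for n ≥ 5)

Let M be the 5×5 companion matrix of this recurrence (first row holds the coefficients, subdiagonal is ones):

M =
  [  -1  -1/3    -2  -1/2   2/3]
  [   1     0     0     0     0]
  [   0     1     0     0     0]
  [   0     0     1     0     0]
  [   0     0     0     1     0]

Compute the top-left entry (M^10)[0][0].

(M^10)[0][0] is the top entry after applying M 10 times to the unit state (1, 0, 0, 0, 0). Equivalently it is h_{14} for the auxiliary sequence (h_n) obeying the same recurrence with h_4 = 1 and h_i = 0 for 0 ≤ i < 4:
h_5 = -1·1 + -1/3·0 + -2·0 + -1/2·0 + 2/3·0 = -1
h_6 = -1·-1 + -1/3·1 + -2·0 + -1/2·0 + 2/3·0 = 2/3
h_7 = -1·2/3 + -1/3·-1 + -2·1 + -1/2·0 + 2/3·0 = -7/3
h_8 = -1·-7/3 + -1/3·2/3 + -2·-1 + -1/2·1 + 2/3·0 = 65/18
h_9 = -1·65/18 + -1/3·-7/3 + -2·2/3 + -1/2·-1 + 2/3·1 = -3
h_10 = -1·-3 + -1/3·65/18 + -2·-7/3 + -1/2·2/3 + 2/3·-1 = 295/54
h_11 = -1·295/54 + -1/3·-3 + -2·65/18 + -1/2·-7/3 + 2/3·2/3 = -272/27
h_12 = -1·-272/27 + -1/3·295/54 + -2·-3 + -1/2·65/18 + 2/3·-7/3 = 3529/324
h_13 = -1·3529/324 + -1/3·-272/27 + -2·295/54 + -1/2·-3 + 2/3·65/18 = -4715/324
h_14 = -1·-4715/324 + -1/3·3529/324 + -2·-272/27 + -1/2·295/54 + 2/3·-3 = 25601/972

25601/972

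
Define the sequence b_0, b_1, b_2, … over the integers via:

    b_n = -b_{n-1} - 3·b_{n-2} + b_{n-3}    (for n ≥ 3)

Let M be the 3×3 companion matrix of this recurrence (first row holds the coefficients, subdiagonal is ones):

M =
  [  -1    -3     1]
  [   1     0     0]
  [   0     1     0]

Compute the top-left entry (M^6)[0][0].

28

(M^6)[0][0] is the top entry after applying M 6 times to the unit state (1, 0, 0). Equivalently it is h_{8} for the auxiliary sequence (h_n) obeying the same recurrence with h_2 = 1 and h_i = 0 for 0 ≤ i < 2:
h_3 = -1·1 + -3·0 + 1·0 = -1
h_4 = -1·-1 + -3·1 + 1·0 = -2
h_5 = -1·-2 + -3·-1 + 1·1 = 6
h_6 = -1·6 + -3·-2 + 1·-1 = -1
h_7 = -1·-1 + -3·6 + 1·-2 = -19
h_8 = -1·-19 + -3·-1 + 1·6 = 28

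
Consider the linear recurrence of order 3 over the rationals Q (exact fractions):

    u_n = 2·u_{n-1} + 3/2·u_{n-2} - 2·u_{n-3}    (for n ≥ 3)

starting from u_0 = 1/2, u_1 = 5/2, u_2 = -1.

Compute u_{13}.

u_3 = 2·-1 + 3/2·5/2 + -2·1/2 = 3/4
u_4 = 2·3/4 + 3/2·-1 + -2·5/2 = -5
u_5 = 2·-5 + 3/2·3/4 + -2·-1 = -55/8
u_6 = 2·-55/8 + 3/2·-5 + -2·3/4 = -91/4
u_7 = 2·-91/4 + 3/2·-55/8 + -2·-5 = -733/16
u_8 = 2·-733/16 + 3/2·-91/4 + -2·-55/8 = -112
u_9 = 2·-112 + 3/2·-733/16 + -2·-91/4 = -7911/32
u_10 = 2·-7911/32 + 3/2·-112 + -2·-733/16 = -9133/16
u_11 = 2·-9133/16 + 3/2·-7911/32 + -2·-112 = -82461/64
u_12 = 2·-82461/64 + 3/2·-9133/16 + -2·-7911/32 = -47019/16
u_13 = 2·-47019/16 + 3/2·-82461/64 + -2·-9133/16 = -853559/128

-853559/128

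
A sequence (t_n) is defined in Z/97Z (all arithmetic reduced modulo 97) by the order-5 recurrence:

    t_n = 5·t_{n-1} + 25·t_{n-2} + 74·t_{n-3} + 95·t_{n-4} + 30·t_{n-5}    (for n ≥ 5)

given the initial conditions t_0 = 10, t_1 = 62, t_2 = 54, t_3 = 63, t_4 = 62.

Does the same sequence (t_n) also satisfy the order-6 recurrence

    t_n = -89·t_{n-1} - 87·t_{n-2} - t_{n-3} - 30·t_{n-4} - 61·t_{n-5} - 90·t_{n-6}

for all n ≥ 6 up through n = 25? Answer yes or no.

yes

Terms t_0..t_25: 10, 62, 54, 63, 62, 43, 31, 37, 88, 1, 60, 30, 39, 69, 55, 30, 81, 49, 48, 28, 78, 87, 11, 74, 7, 15
n=6: candidate gives 31, actual t_6 = 31 ✓
n=7: candidate gives 37, actual t_7 = 37 ✓
n=8: candidate gives 88, actual t_8 = 88 ✓
n=9: candidate gives 1, actual t_9 = 1 ✓
n=10: candidate gives 60, actual t_10 = 60 ✓
n=11: candidate gives 30, actual t_11 = 30 ✓
n=12: candidate gives 39, actual t_12 = 39 ✓
n=13: candidate gives 69, actual t_13 = 69 ✓
n=14: candidate gives 55, actual t_14 = 55 ✓
n=15: candidate gives 30, actual t_15 = 30 ✓
n=16: candidate gives 81, actual t_16 = 81 ✓
n=17: candidate gives 49, actual t_17 = 49 ✓
n=18: candidate gives 48, actual t_18 = 48 ✓
n=19: candidate gives 28, actual t_19 = 28 ✓
n=20: candidate gives 78, actual t_20 = 78 ✓
n=21: candidate gives 87, actual t_21 = 87 ✓
n=22: candidate gives 11, actual t_22 = 11 ✓
n=23: candidate gives 74, actual t_23 = 74 ✓
n=24: candidate gives 7, actual t_24 = 7 ✓
n=25: candidate gives 15, actual t_25 = 15 ✓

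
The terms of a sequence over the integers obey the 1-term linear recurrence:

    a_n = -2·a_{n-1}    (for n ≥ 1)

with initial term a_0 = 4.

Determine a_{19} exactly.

a_1 = -2·4 = -8
a_2 = -2·-8 = 16
a_3 = -2·16 = -32
a_4 = -2·-32 = 64
a_5 = -2·64 = -128
a_6 = -2·-128 = 256
a_7 = -2·256 = -512
a_8 = -2·-512 = 1024
a_9 = -2·1024 = -2048
a_10 = -2·-2048 = 4096
a_11 = -2·4096 = -8192
a_12 = -2·-8192 = 16384
a_13 = -2·16384 = -32768
a_14 = -2·-32768 = 65536
a_15 = -2·65536 = -131072
a_16 = -2·-131072 = 262144
a_17 = -2·262144 = -524288
a_18 = -2·-524288 = 1048576
a_19 = -2·1048576 = -2097152

-2097152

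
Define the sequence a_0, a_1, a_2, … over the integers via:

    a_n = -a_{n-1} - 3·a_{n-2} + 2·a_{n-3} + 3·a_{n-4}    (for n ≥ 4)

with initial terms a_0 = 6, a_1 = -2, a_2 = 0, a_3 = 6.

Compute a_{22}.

a_4 = -1·6 + -3·0 + 2·-2 + 3·6 = 8
a_5 = -1·8 + -3·6 + 2·0 + 3·-2 = -32
a_6 = -1·-32 + -3·8 + 2·6 + 3·0 = 20
a_7 = -1·20 + -3·-32 + 2·8 + 3·6 = 110
a_8 = -1·110 + -3·20 + 2·-32 + 3·8 = -210
a_9 = -1·-210 + -3·110 + 2·20 + 3·-32 = -176
a_10 = -1·-176 + -3·-210 + 2·110 + 3·20 = 1086
a_11 = -1·1086 + -3·-176 + 2·-210 + 3·110 = -648
a_12 = -1·-648 + -3·1086 + 2·-176 + 3·-210 = -3592
a_13 = -1·-3592 + -3·-648 + 2·1086 + 3·-176 = 7180
a_14 = -1·7180 + -3·-3592 + 2·-648 + 3·1086 = 5558
a_15 = -1·5558 + -3·7180 + 2·-3592 + 3·-648 = -36226
a_16 = -1·-36226 + -3·5558 + 2·7180 + 3·-3592 = 23136
a_17 = -1·23136 + -3·-36226 + 2·5558 + 3·7180 = 118198
a_18 = -1·118198 + -3·23136 + 2·-36226 + 3·5558 = -243384
a_19 = -1·-243384 + -3·118198 + 2·23136 + 3·-36226 = -173616
a_20 = -1·-173616 + -3·-243384 + 2·118198 + 3·23136 = 1209572
a_21 = -1·1209572 + -3·-173616 + 2·-243384 + 3·118198 = -820898
a_22 = -1·-820898 + -3·1209572 + 2·-173616 + 3·-243384 = -3885202

-3885202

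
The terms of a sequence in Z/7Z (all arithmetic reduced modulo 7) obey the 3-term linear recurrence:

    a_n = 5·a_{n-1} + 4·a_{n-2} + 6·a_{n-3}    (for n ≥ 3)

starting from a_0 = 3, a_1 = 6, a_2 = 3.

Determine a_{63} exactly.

4

a_3 = 5·3 + 4·6 + 6·3 = 1
a_4 = 5·1 + 4·3 + 6·6 = 4
a_5 = 5·4 + 4·1 + 6·3 = 0
a_6 = 5·0 + 4·4 + 6·1 = 1
a_7 = 5·1 + 4·0 + 6·4 = 1
a_8 = 5·1 + 4·1 + 6·0 = 2
a_9 = 5·2 + 4·1 + 6·1 = 6
a_10 = 5·6 + 4·2 + 6·1 = 2
a_11 = 5·2 + 4·6 + 6·2 = 4
a_12 = 5·4 + 4·2 + 6·6 = 1
a_13 = 5·1 + 4·4 + 6·2 = 5
a_14 = 5·5 + 4·1 + 6·4 = 4
a_15 = 5·4 + 4·5 + 6·1 = 4
a_16 = 5·4 + 4·4 + 6·5 = 3
a_17 = 5·3 + 4·4 + 6·4 = 6
a_18 = 5·6 + 4·3 + 6·4 = 3
(a_16, a_17, a_18) = (3, 6, 3) = (a_0, a_1, a_2), so the sequence has period 16.
63 ≡ 15 (mod 16), hence a_63 = a_15 = 4.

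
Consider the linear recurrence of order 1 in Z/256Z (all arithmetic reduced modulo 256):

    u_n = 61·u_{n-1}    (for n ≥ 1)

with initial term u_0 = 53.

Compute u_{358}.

u_1 = 61·53 = 161
u_2 = 61·161 = 93
u_3 = 61·93 = 41
u_4 = 61·41 = 197
u_5 = 61·197 = 241
u_6 = 61·241 = 109
u_7 = 61·109 = 249
u_8 = 61·249 = 85
u_9 = 61·85 = 65
u_10 = 61·65 = 125
u_11 = 61·125 = 201
u_12 = 61·201 = 229
u_13 = 61·229 = 145
u_14 = 61·145 = 141
u_15 = 61·141 = 153
u_16 = 61·153 = 117
u_17 = 61·117 = 225
u_18 = 61·225 = 157
u_19 = 61·157 = 105
u_20 = 61·105 = 5
u_21 = 61·5 = 49
u_22 = 61·49 = 173
u_23 = 61·173 = 57
u_24 = 61·57 = 149
u_25 = 61·149 = 129
u_26 = 61·129 = 189
u_27 = 61·189 = 9
u_28 = 61·9 = 37
u_29 = 61·37 = 209
u_30 = 61·209 = 205
u_31 = 61·205 = 217
u_32 = 61·217 = 181
u_33 = 61·181 = 33
u_34 = 61·33 = 221
u_35 = 61·221 = 169
u_36 = 61·169 = 69
u_37 = 61·69 = 113
u_38 = 61·113 = 237
u_39 = 61·237 = 121
u_40 = 61·121 = 213
u_41 = 61·213 = 193
u_42 = 61·193 = 253
u_43 = 61·253 = 73
u_44 = 61·73 = 101
u_45 = 61·101 = 17
u_46 = 61·17 = 13
u_47 = 61·13 = 25
u_48 = 61·25 = 245
u_49 = 61·245 = 97
u_50 = 61·97 = 29
u_51 = 61·29 = 233
u_52 = 61·233 = 133
u_53 = 61·133 = 177
u_54 = 61·177 = 45
u_55 = 61·45 = 185
u_56 = 61·185 = 21
u_57 = 61·21 = 1
u_58 = 61·1 = 61
u_59 = 61·61 = 137
u_60 = 61·137 = 165
u_61 = 61·165 = 81
u_62 = 61·81 = 77
u_63 = 61·77 = 89
u_64 = 61·89 = 53
(u_64) = (53) = (u_0), so the sequence has period 64.
358 ≡ 38 (mod 64), hence u_358 = u_38 = 237.

237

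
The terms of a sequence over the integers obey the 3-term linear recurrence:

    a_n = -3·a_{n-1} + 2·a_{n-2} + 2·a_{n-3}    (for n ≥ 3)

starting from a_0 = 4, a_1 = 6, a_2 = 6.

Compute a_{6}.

154

a_3 = -3·6 + 2·6 + 2·4 = 2
a_4 = -3·2 + 2·6 + 2·6 = 18
a_5 = -3·18 + 2·2 + 2·6 = -38
a_6 = -3·-38 + 2·18 + 2·2 = 154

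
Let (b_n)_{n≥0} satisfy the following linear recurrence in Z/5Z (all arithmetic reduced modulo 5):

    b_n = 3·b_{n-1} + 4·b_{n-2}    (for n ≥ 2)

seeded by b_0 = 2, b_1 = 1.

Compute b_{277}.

4

b_2 = 3·1 + 4·2 = 1
b_3 = 3·1 + 4·1 = 2
b_4 = 3·2 + 4·1 = 0
b_5 = 3·0 + 4·2 = 3
b_6 = 3·3 + 4·0 = 4
b_7 = 3·4 + 4·3 = 4
b_8 = 3·4 + 4·4 = 3
b_9 = 3·3 + 4·4 = 0
b_10 = 3·0 + 4·3 = 2
b_11 = 3·2 + 4·0 = 1
(b_10, b_11) = (2, 1) = (b_0, b_1), so the sequence has period 10.
277 ≡ 7 (mod 10), hence b_277 = b_7 = 4.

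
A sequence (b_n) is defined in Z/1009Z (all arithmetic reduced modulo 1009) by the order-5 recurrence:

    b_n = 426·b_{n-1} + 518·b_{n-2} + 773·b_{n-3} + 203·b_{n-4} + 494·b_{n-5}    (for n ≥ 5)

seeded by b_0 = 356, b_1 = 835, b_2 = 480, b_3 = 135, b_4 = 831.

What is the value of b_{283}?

921

b_5 = 426·831 + 518·135 + 773·480 + 203·835 + 494·356 = 175
b_6 = 426·175 + 518·831 + 773·135 + 203·480 + 494·835 = 312
b_7 = 426·312 + 518·175 + 773·831 + 203·135 + 494·480 = 370
b_8 = 426·370 + 518·312 + 773·175 + 203·831 + 494·135 = 747
b_9 = 426·747 + 518·370 + 773·312 + 203·175 + 494·831 = 423
b_10 = 426·423 + 518·747 + 773·370 + 203·312 + 494·175 = 1003
Continuing the recurrence:
  b_11 = 101;  b_12 = 63;  b_13 = 689;  b_14 = 511;  b_15 = 111;  b_16 = 173
  b_17 = 978;  b_18 = 910;  b_19 = 341;  b_20 = 552;  b_21 = 742;  b_22 = 812
  b_23 = 787;  b_24 = 599;  b_25 = 548;  b_26 = 453;  b_27 = 375;  b_28 = 539
  b_29 = 653;  b_30 = 135;  b_31 = 400;  b_32 = 496;  b_33 = 459;  b_34 = 740
  b_35 = 634;  b_36 = 853;  b_37 = 728;  b_38 = 594;  b_39 = 876;  b_40 = 541
  b_41 = 289;  b_42 = 800;  b_43 = 656;  b_44 = 806;  b_45 = 977;  b_46 = 285
  b_47 = 35;  b_48 = 915;  b_49 = 803;  b_50 = 257;  b_51 = 314;  b_52 = 924
  b_53 = 743;  b_54 = 468;  b_55 = 919;  b_56 = 112;  b_57 = 492;  b_58 = 198
  b_59 = 5;  b_60 = 155;  b_61 = 521;  b_62 = 87;  b_63 = 902;  b_64 = 264
  b_65 = 895;  b_66 = 10;  b_67 = 16;  b_68 = 283;  b_69 = 681;  b_70 = 263
  b_71 = 578;  b_72 = 543;  b_73 = 39;  b_74 = 369;  b_75 = 867;  b_76 = 599
  b_77 = 390;  b_78 = 725;  b_79 = 304;  b_80 = 323;  b_81 = 600;  b_82 = 849
  b_83 = 45;  b_84 = 345;  b_85 = 37;  b_86 = 785;  b_87 = 451;  b_88 = 205
  b_89 = 839;  b_90 = 31;  b_91 = 941;  b_92 = 18;  b_93 = 609;  b_94 = 274
  b_95 = 623;  b_96 = 589;  b_97 = 768;  b_98 = 204;  b_99 = 131;  b_100 = 932
  b_101 = 921;  b_102 = 733;  b_103 = 543;  b_104 = 797;  b_105 = 414;  b_106 = 340
  b_107 = 798;  b_108 = 837;  b_109 = 33;  b_110 = 80;  b_111 = 967;  b_112 = 717
  b_113 = 881;  b_114 = 128;  b_115 = 347;  b_116 = 852;  b_117 = 207;  b_118 = 724
  b_119 = 146;  b_120 = 216;  b_121 = 594;  b_122 = 540;  b_123 = 256;  b_124 = 315
  b_125 = 377;  b_126 = 472;  b_127 = 31;  b_128 = 944;  b_129 = 145;  b_130 = 138
  b_131 = 234;  b_132 = 834;  b_133 = 320;  b_134 = 289;  b_135 = 879;  b_136 = 1000
  b_137 = 572;  b_138 = 99;  b_139 = 902;  b_140 = 407;  b_141 = 426;  b_142 = 802
  b_143 = 52;  b_144 = 548;  b_145 = 453;  b_146 = 350;  b_147 = 275;  b_148 = 549
  b_149 = 545;  b_150 = 833;  b_151 = 768;  b_152 = 518;  b_153 = 581;  b_154 = 17
  b_155 = 644;  b_156 = 964;  b_157 = 143;  b_158 = 523;  b_159 = 644;  b_160 = 194
  b_161 = 943;  b_162 = 339;  b_163 = 495;  b_164 = 798;  b_165 = 455;  b_166 = 898
  b_167 = 642;  b_168 = 548;  b_169 = 156;  b_170 = 472;  b_171 = 10;  b_172 = 626
  b_173 = 722;  b_174 = 205;  b_175 = 901;  b_176 = 619;  b_177 = 699;  b_178 = 899
  b_179 = 270;  b_180 = 696;  b_181 = 890;  b_182 = 14;  b_183 = 498;  b_184 = 499
  b_185 = 890;  b_186 = 10;  b_187 = 467;  b_188 = 349;  b_189 = 124;  b_190 = 44
  b_191 = 462;  b_192 = 502;  b_193 = 656;  b_194 = 184;  b_195 = 543;  b_196 = 475
  b_197 = 30;  b_198 = 715;  b_199 = 510;  b_200 = 793;  b_201 = 995;  b_202 = 455
  b_203 = 102;  b_204 = 164;  b_205 = 620;  b_206 = 795;  b_207 = 880;  b_208 = 597
  b_209 = 920;  b_210 = 583;  b_211 = 91;  b_212 = 494;  b_213 = 308;  b_214 = 83
  b_215 = 364;  b_216 = 194;  b_217 = 191;  b_218 = 597;  b_219 = 608;  b_220 = 761
  b_221 = 204;  b_222 = 227;  b_223 = 187;  b_224 = 557;  b_225 = 703;  b_226 = 573
  b_227 = 310;  b_228 = 239;  b_229 = 173;  b_230 = 703;  b_231 = 632;  b_232 = 132
  b_233 = 582;  b_234 = 808;  b_235 = 390;  b_236 = 325;  b_237 = 166;  b_238 = 221
  b_239 = 572;  b_240 = 461;  b_241 = 113;  b_242 = 327;  b_243 = 531;  b_244 = 433
  b_245 = 374;  b_246 = 112;  b_247 = 951;  b_248 = 629;  b_249 = 838;  b_250 = 935
  b_251 = 15;  b_252 = 495;  b_253 = 554;  b_254 = 913;  b_255 = 899;  b_256 = 634
  b_257 = 469;  b_258 = 145;  b_259 = 578;  b_260 = 478;  b_261 = 394;  b_262 = 346
  b_263 = 837;  b_264 = 10;  b_265 = 290;  b_266 = 316;  b_267 = 758;  b_268 = 230
  b_269 = 583;  b_270 = 490;  b_271 = 601;  b_272 = 326;  b_273 = 474;  b_274 = 938
  b_275 = 940;  b_276 = 389;  b_277 = 394;  b_278 = 982;  b_279 = 246;  b_280 = 329
  b_281 = 233
b_282 = 426·233 + 518·329 + 773·246 + 203·982 + 494·394 = 206
b_283 = 426·206 + 518·233 + 773·329 + 203·246 + 494·982 = 921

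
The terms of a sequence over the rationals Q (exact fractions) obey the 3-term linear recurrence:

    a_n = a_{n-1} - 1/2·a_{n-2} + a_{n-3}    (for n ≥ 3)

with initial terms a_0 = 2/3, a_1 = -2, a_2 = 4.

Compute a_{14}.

a_3 = 1·4 + -1/2·-2 + 1·2/3 = 17/3
a_4 = 1·17/3 + -1/2·4 + 1·-2 = 5/3
a_5 = 1·5/3 + -1/2·17/3 + 1·4 = 17/6
a_6 = 1·17/6 + -1/2·5/3 + 1·17/3 = 23/3
a_7 = 1·23/3 + -1/2·17/6 + 1·5/3 = 95/12
a_8 = 1·95/12 + -1/2·23/3 + 1·17/6 = 83/12
a_9 = 1·83/12 + -1/2·95/12 + 1·23/3 = 85/8
a_10 = 1·85/8 + -1/2·83/12 + 1·95/12 = 181/12
a_11 = 1·181/12 + -1/2·85/8 + 1·83/12 = 267/16
a_12 = 1·267/16 + -1/2·181/12 + 1·85/8 = 949/48
a_13 = 1·949/48 + -1/2·267/16 + 1·181/12 = 2545/96
a_14 = 1·2545/96 + -1/2·949/48 + 1·267/16 = 533/16

533/16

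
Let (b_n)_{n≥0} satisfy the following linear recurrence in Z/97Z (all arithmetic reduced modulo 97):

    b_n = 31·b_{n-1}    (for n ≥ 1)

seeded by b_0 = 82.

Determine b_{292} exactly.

46

b_1 = 31·82 = 20
b_2 = 31·20 = 38
b_3 = 31·38 = 14
b_4 = 31·14 = 46
b_5 = 31·46 = 68
b_6 = 31·68 = 71
b_7 = 31·71 = 67
b_8 = 31·67 = 40
b_9 = 31·40 = 76
b_10 = 31·76 = 28
b_11 = 31·28 = 92
b_12 = 31·92 = 39
b_13 = 31·39 = 45
b_14 = 31·45 = 37
b_15 = 31·37 = 80
b_16 = 31·80 = 55
b_17 = 31·55 = 56
b_18 = 31·56 = 87
b_19 = 31·87 = 78
b_20 = 31·78 = 90
b_21 = 31·90 = 74
b_22 = 31·74 = 63
b_23 = 31·63 = 13
b_24 = 31·13 = 15
b_25 = 31·15 = 77
b_26 = 31·77 = 59
b_27 = 31·59 = 83
b_28 = 31·83 = 51
b_29 = 31·51 = 29
b_30 = 31·29 = 26
b_31 = 31·26 = 30
b_32 = 31·30 = 57
b_33 = 31·57 = 21
b_34 = 31·21 = 69
b_35 = 31·69 = 5
b_36 = 31·5 = 58
b_37 = 31·58 = 52
b_38 = 31·52 = 60
b_39 = 31·60 = 17
b_40 = 31·17 = 42
b_41 = 31·42 = 41
b_42 = 31·41 = 10
b_43 = 31·10 = 19
b_44 = 31·19 = 7
b_45 = 31·7 = 23
b_46 = 31·23 = 34
b_47 = 31·34 = 84
b_48 = 31·84 = 82
(b_48) = (82) = (b_0), so the sequence has period 48.
292 ≡ 4 (mod 48), hence b_292 = b_4 = 46.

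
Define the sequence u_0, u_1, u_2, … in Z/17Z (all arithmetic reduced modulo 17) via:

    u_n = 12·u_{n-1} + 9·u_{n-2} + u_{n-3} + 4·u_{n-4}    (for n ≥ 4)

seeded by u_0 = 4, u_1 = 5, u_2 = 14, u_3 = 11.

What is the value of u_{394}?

u_4 = 12·11 + 9·14 + 1·5 + 4·4 = 7
u_5 = 12·7 + 9·11 + 1·14 + 4·5 = 13
u_6 = 12·13 + 9·7 + 1·11 + 4·14 = 14
u_7 = 12·14 + 9·13 + 1·7 + 4·11 = 13
u_8 = 12·13 + 9·14 + 1·13 + 4·7 = 0
u_9 = 12·0 + 9·13 + 1·14 + 4·13 = 13
Continuing the recurrence:
  u_10 = 4;  u_11 = 13;  u_12 = 1;  u_13 = 15;  u_14 = 14;  u_15 = 16
  u_16 = 14;  u_17 = 12;  u_18 = 2;  u_19 = 6;  u_20 = 5;  u_21 = 11
  u_22 = 4;  u_23 = 6;  u_24 = 3;  u_25 = 2;  u_26 = 5;  u_27 = 3
  u_28 = 10;  u_29 = 7;  u_30 = 10;  u_31 = 1;  u_32 = 13;  u_33 = 16
  u_34 = 10;  u_35 = 9;  u_36 = 11;  u_37 = 15;  u_38 = 5;  u_39 = 4
  u_40 = 16;  u_41 = 4;  u_42 = 12;  u_43 = 8;  u_44 = 0;  u_45 = 15
  u_46 = 15;  u_47 = 7;  u_48 = 13;  u_49 = 5;  u_50 = 6;  u_51 = 5
  u_52 = 1;  u_53 = 15;  u_54 = 14;  u_55 = 1;  u_56 = 4;  u_57 = 12
  u_58 = 16;  u_59 = 2;  u_60 = 9;  u_61 = 3;  u_62 = 13;  u_63 = 13
  u_64 = 6;  u_65 = 10;  u_66 = 1;  u_67 = 7;  u_68 = 8;  u_69 = 13
  u_70 = 1;  u_71 = 12;  u_72 = 11;  u_73 = 4;  u_74 = 10;  u_75 = 11
  u_76 = 15;  u_77 = 16;  u_78 = 4;  u_79 = 13;  u_80 = 13;  u_81 = 1
  u_82 = 5;  u_83 = 15;  u_84 = 6;  u_85 = 12;  u_86 = 12;  u_87 = 12
  u_88 = 16;  u_89 = 3;  u_90 = 2;  u_91 = 13;  u_92 = 3;  u_93 = 14
  u_94 = 12;  u_95 = 2;  u_96 = 5;  u_97 = 10;  u_98 = 11;  u_99 = 14
  u_100 = 8;  u_101 = 1;  u_102 = 6;  u_103 = 9;  u_104 = 8;  u_105 = 0
  u_106 = 3;  u_107 = 12;  u_108 = 16;  u_109 = 14;  u_110 = 13;  u_111 = 6
  u_112 = 12;  u_113 = 12;  u_114 = 4;  u_115 = 5;  u_116 = 3;  u_117 = 14
  u_118 = 12;  u_119 = 4;  u_120 = 12;  u_121 = 10;  u_122 = 8;  u_123 = 10
  u_124 = 12;  u_125 = 10;  u_126 = 15;  u_127 = 16;  u_128 = 11;  u_129 = 8
  u_130 = 16;  u_131 = 16;  u_132 = 14;  u_133 = 3;  u_134 = 4;  u_135 = 0
  u_136 = 10;  u_137 = 0;  u_138 = 4;  u_139 = 7;  u_140 = 7;  u_141 = 15
  u_142 = 11;  u_143 = 13;  u_144 = 9;  u_145 = 7;  u_146 = 1;  u_147 = 0
  u_148 = 1;  u_149 = 7;  u_150 = 12;  u_151 = 4;  u_152 = 14;  u_153 = 6
  u_154 = 12;  u_155 = 7;  u_156 = 16;  u_157 = 2;  u_158 = 2;  u_159 = 1
  u_160 = 11;  u_161 = 15;  u_162 = 16;  u_163 = 2;  u_164 = 6;  u_165 = 13
  u_166 = 4;  u_167 = 9;  u_168 = 11;  u_169 = 14;  u_170 = 3;  u_171 = 5
  u_172 = 9;  u_173 = 8;  u_174 = 7;  u_175 = 15;  u_176 = 15;  u_177 = 14
  u_178 = 6;  u_179 = 1;  u_180 = 4;  u_181 = 0;  u_182 = 10;  u_183 = 9
  u_184 = 10;  u_185 = 7;  u_186 = 2;  u_187 = 14;  u_188 = 12;  u_189 = 11
  u_190 = 7;  u_191 = 13;  u_192 = 6;  u_193 = 2;  u_194 = 0;  u_195 = 8
  u_196 = 3;  u_197 = 14;  u_198 = 16;  u_199 = 13;  u_200 = 3;  u_201 = 4
  u_202 = 16;  u_203 = 11;  u_204 = 3;  u_205 = 14;  u_206 = 15;  u_207 = 13
  u_208 = 11;  u_209 = 14;  u_210 = 0;  u_211 = 2;  u_212 = 14;  u_213 = 4
  u_214 = 6;  u_215 = 11;  u_216 = 8;  u_217 = 13;  u_218 = 8;  u_219 = 10
  u_220 = 16;  u_221 = 2;  u_222 = 6;  u_223 = 10;  u_224 = 2;  u_225 = 9
  u_226 = 7;  u_227 = 3;  u_228 = 14;  u_229 = 0;  u_230 = 4;  u_231 = 6
  u_232 = 11;  u_233 = 3;  u_234 = 4;  u_235 = 8;  u_236 = 9;  u_237 = 9
  u_238 = 9;  u_239 = 9;  u_240 = 13;  u_241 = 10;  u_242 = 10;  u_243 = 4
  u_244 = 13;  u_245 = 4;  u_246 = 5;  u_247 = 6;  u_248 = 3;  u_249 = 9
  u_250 = 8;  u_251 = 0;  u_252 = 8;  u_253 = 4;  u_254 = 16;  u_255 = 15
  u_256 = 3;  u_257 = 16;  u_258 = 9;  u_259 = 9;  u_260 = 13;  u_261 = 4
  u_262 = 6;  u_263 = 4;  u_264 = 5;  u_265 = 16;  u_266 = 10;  u_267 = 13
  u_268 = 10;  u_269 = 5;  u_270 = 16;  u_271 = 10;  u_272 = 3;  u_273 = 9
  u_274 = 5;  u_275 = 14;  u_276 = 13;  u_277 = 0;  u_278 = 15;  u_279 = 11
  u_280 = 13;  u_281 = 15;  u_282 = 11;  u_283 = 1;  u_284 = 8;  u_285 = 6
  u_286 = 2;  u_287 = 5;  u_288 = 14;  u_289 = 1;  u_290 = 15;  u_291 = 2
  u_292 = 12;  u_293 = 11;  u_294 = 13;  u_295 = 3;  u_296 = 8;  u_297 = 10
  u_298 = 9;  u_299 = 14;  u_300 = 2;  u_301 = 12;  u_302 = 8;  u_303 = 7
  u_304 = 6;  u_305 = 4;  u_306 = 5;  u_307 = 11;  u_308 = 1;  u_309 = 13
  u_310 = 9;  u_311 = 15;  u_312 = 6;  u_313 = 13;  u_314 = 6;  u_315 = 0
  u_316 = 6;  u_317 = 11;  u_318 = 6;  u_319 = 7;  u_320 = 3;  u_321 = 13
  u_322 = 10;  u_323 = 13;  u_324 = 16;  u_325 = 14;  u_326 = 8;  u_327 = 1
  u_328 = 9;  u_329 = 11;  u_330 = 8;  u_331 = 4;  u_332 = 14;  u_333 = 1
  u_334 = 4;  u_335 = 2;  u_336 = 15;  u_337 = 2;  u_338 = 7;  u_339 = 6
  u_340 = 10;  u_341 = 2;  u_342 = 12;  u_343 = 9;  u_344 = 3;  u_345 = 1
  u_346 = 11;  u_347 = 10;  u_348 = 11;  u_349 = 16;  u_350 = 5;  u_351 = 0
  u_352 = 3;  u_353 = 3;  u_354 = 15;  u_355 = 6;  u_356 = 1;  u_357 = 8
  u_358 = 1;  u_359 = 7;  u_360 = 3;  u_361 = 13;  u_362 = 7;  u_363 = 11
  u_364 = 16;  u_365 = 10;  u_366 = 14;  u_367 = 12;  u_368 = 4;  u_369 = 6
  u_370 = 6;  u_371 = 8;  u_372 = 2;  u_373 = 7;  u_374 = 15;  u_375 = 5
  u_376 = 6;  u_377 = 7;  u_378 = 16;  u_379 = 9;  u_380 = 11;  u_381 = 2
  u_382 = 9;  u_383 = 3;  u_384 = 10;  u_385 = 11;  u_386 = 6;  u_387 = 6
  u_388 = 7;  u_389 = 1;  u_390 = 3;  u_391 = 8;  u_392 = 16
u_393 = 12·16 + 9·8 + 1·3 + 4·1 = 16
u_394 = 12·16 + 9·16 + 1·8 + 4·3 = 16

16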